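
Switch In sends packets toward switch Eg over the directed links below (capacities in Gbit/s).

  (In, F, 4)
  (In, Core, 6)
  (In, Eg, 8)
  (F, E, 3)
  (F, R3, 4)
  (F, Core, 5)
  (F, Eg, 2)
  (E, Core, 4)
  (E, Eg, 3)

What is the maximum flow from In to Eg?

Augment In→Eg: bottleneck 8, flow now 8.
Augment In→F→Eg: bottleneck 2, flow now 10.
Augment In→F→E→Eg: bottleneck 2, flow now 12.
No augmenting path remains; maximum flow = 12.
In the residual graph, reachable from In: {In, Core}.
Min-cut edges: In→F (4), In→Eg (8); capacity 4 + 8 = 12.
This cut is saturated, so no flow can exceed 12.

12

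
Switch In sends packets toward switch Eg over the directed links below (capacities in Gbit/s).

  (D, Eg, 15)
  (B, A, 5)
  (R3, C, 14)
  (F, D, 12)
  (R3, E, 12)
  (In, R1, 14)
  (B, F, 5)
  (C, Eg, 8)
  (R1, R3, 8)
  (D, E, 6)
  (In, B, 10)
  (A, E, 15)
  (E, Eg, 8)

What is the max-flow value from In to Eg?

18

Augment In→B→F→D→Eg: bottleneck 5, flow now 5.
Augment In→B→A→E→Eg: bottleneck 5, flow now 10.
Augment In→R1→R3→E→Eg: bottleneck 3, flow now 13.
Augment In→R1→R3→C→Eg: bottleneck 5, flow now 18.
No augmenting path remains; maximum flow = 18.
In the residual graph, reachable from In: {In, R1}.
Min-cut edges: In→B (10), R1→R3 (8); capacity 10 + 8 = 18.
This cut is saturated, so no flow can exceed 18.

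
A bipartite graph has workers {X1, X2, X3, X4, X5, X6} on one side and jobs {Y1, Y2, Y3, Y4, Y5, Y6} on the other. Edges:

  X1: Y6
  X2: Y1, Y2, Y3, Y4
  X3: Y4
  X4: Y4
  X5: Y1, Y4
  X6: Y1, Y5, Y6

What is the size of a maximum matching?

Unit-capacity flow: source→left, listed edges, right→sink; max matching = max flow.
Augmenting path X1→Y6 (+1); matched 1.
Augmenting path X2→Y1 (+1); matched 2.
Augmenting path X3→Y4 (+1); matched 3.
Augmenting path X6→Y5 (+1); matched 4.
Augmenting path X5→Y1→X2→Y2 (+1); matched 5.
No augmenting path remains; maximum matching = 5.
König certificate: {X1, X2, X5, X6, Y4} is a vertex cover of size 5 (every listed pair touches it), so no matching can be larger.

5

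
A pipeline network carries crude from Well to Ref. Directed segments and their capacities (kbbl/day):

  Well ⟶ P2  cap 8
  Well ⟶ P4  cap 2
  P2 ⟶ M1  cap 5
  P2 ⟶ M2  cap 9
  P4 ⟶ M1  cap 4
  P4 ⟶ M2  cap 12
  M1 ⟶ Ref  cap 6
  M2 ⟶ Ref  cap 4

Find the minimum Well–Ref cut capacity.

10

Augment Well→P2→M1→Ref: bottleneck 5, flow now 5.
Augment Well→P2→M2→Ref: bottleneck 3, flow now 8.
Augment Well→P4→M1→Ref: bottleneck 1, flow now 9.
Augment Well→P4→M2→Ref: bottleneck 1, flow now 10.
No augmenting path remains; maximum flow = 10.
By max-flow min-cut, the minimum cut capacity equals the max flow.
In the residual graph, reachable from Well: {Well}.
Min-cut edges: Well→P2 (8), Well→P4 (2); capacity 8 + 2 = 10.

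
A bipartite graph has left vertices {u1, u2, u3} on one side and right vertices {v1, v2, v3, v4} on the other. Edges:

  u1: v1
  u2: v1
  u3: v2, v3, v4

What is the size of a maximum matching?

Unit-capacity flow: source→left, listed edges, right→sink; max matching = max flow.
Augmenting path u1→v1 (+1); matched 1.
Augmenting path u3→v2 (+1); matched 2.
No augmenting path remains; maximum matching = 2.
König certificate: {u3, v1} is a vertex cover of size 2 (every listed pair touches it), so no matching can be larger.

2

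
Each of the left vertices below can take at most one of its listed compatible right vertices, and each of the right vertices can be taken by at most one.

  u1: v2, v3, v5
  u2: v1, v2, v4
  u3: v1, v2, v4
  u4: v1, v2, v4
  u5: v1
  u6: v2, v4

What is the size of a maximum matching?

4

Unit-capacity flow: source→left, listed edges, right→sink; max matching = max flow.
Augmenting path u1→v2 (+1); matched 1.
Augmenting path u2→v1 (+1); matched 2.
Augmenting path u3→v4 (+1); matched 3.
Augmenting path u4→v2→u1→v3 (+1); matched 4.
No augmenting path remains; maximum matching = 4.
König certificate: {u1, v1, v2, v4} is a vertex cover of size 4 (every listed pair touches it), so no matching can be larger.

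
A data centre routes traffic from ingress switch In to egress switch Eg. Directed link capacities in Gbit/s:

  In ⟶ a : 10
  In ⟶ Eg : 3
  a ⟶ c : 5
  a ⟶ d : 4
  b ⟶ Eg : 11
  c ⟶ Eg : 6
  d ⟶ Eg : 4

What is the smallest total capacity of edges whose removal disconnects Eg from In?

Augment In→Eg: bottleneck 3, flow now 3.
Augment In→a→c→Eg: bottleneck 5, flow now 8.
Augment In→a→d→Eg: bottleneck 4, flow now 12.
No augmenting path remains; maximum flow = 12.
By max-flow min-cut, the minimum cut capacity equals the max flow.
In the residual graph, reachable from In: {In, a}.
Min-cut edges: In→Eg (3), a→c (5), a→d (4); capacity 3 + 5 + 4 = 12.

12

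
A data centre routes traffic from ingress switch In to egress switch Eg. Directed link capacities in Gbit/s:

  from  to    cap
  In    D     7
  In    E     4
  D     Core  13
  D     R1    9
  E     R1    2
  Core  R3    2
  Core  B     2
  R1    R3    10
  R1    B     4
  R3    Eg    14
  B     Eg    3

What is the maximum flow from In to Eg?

Augment In→D→Core→R3→Eg: bottleneck 2, flow now 2.
Augment In→D→Core→B→Eg: bottleneck 2, flow now 4.
Augment In→D→R1→R3→Eg: bottleneck 3, flow now 7.
Augment In→E→R1→R3→Eg: bottleneck 2, flow now 9.
No augmenting path remains; maximum flow = 9.
In the residual graph, reachable from In: {In, E}.
Min-cut edges: In→D (7), E→R1 (2); capacity 7 + 2 = 9.
This cut is saturated, so no flow can exceed 9.

9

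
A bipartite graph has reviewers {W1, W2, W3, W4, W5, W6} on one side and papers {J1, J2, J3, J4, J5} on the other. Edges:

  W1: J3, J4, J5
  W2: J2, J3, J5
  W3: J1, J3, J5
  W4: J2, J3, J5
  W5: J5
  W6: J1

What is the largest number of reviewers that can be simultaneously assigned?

5

Unit-capacity flow: source→left, listed edges, right→sink; max matching = max flow.
Augmenting path W1→J3 (+1); matched 1.
Augmenting path W2→J2 (+1); matched 2.
Augmenting path W3→J1 (+1); matched 3.
Augmenting path W4→J5 (+1); matched 4.
Augmenting path W5→J5→W4→J3→W1→J4 (+1); matched 5.
No augmenting path remains; maximum matching = 5.
König certificate: {W1, J1, J2, J3, J5} is a vertex cover of size 5 (every listed pair touches it), so no matching can be larger.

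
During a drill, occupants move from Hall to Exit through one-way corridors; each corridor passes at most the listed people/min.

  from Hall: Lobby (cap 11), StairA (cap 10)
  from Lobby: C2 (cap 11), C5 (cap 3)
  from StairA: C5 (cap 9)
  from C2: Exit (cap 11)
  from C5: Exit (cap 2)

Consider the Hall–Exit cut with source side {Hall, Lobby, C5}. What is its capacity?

23

Edges leaving {Hall, Lobby, C5}: Hall→StairA (10), Lobby→C2 (11), C5→Exit (2).
Cut capacity = 10 + 11 + 2 = 23.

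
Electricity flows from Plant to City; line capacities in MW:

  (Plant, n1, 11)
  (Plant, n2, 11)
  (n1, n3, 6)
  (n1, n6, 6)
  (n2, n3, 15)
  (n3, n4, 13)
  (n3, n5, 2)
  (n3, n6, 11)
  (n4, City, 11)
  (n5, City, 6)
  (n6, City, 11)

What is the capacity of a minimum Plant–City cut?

22

Augment Plant→n1→n6→City: bottleneck 6, flow now 6.
Augment Plant→n1→n3→n4→City: bottleneck 5, flow now 11.
Augment Plant→n2→n3→n4→City: bottleneck 6, flow now 17.
Augment Plant→n2→n3→n5→City: bottleneck 2, flow now 19.
Augment Plant→n2→n3→n6→City: bottleneck 3, flow now 22.
No augmenting path remains; maximum flow = 22.
By max-flow min-cut, the minimum cut capacity equals the max flow.
In the residual graph, reachable from Plant: {Plant}.
Min-cut edges: Plant→n1 (11), Plant→n2 (11); capacity 11 + 11 = 22.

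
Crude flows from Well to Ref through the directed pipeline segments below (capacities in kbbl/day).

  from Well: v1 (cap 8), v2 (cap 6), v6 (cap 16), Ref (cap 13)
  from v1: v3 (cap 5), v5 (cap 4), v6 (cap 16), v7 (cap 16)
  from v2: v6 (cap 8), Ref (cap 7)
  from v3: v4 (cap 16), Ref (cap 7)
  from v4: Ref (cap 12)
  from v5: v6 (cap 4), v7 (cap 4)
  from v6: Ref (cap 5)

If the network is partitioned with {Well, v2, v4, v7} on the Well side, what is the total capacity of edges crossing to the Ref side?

64

Edges leaving {Well, v2, v4, v7}: Well→v1 (8), Well→v6 (16), Well→Ref (13), v2→v6 (8), v2→Ref (7), v4→Ref (12).
Cut capacity = 8 + 16 + 13 + 8 + 7 + 12 = 64.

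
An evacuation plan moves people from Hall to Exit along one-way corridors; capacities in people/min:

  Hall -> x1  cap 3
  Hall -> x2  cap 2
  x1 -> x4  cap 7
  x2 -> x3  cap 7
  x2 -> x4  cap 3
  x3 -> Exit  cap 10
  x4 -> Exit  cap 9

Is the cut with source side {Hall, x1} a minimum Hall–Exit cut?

No — its capacity is 9, but the minimum cut has capacity 5.

Given cut capacity: 2 + 7 = 9.
Augment Hall→x1→x4→Exit: bottleneck 3, flow now 3.
Augment Hall→x2→x3→Exit: bottleneck 2, flow now 5.
No augmenting path remains; maximum flow = 5.
In the residual graph, reachable from Hall: {Hall}.
Min-cut edges: Hall→x1 (3), Hall→x2 (2); capacity 3 + 2 = 5.
Cut capacity 9 exceeds the max flow 5, so it is not minimum.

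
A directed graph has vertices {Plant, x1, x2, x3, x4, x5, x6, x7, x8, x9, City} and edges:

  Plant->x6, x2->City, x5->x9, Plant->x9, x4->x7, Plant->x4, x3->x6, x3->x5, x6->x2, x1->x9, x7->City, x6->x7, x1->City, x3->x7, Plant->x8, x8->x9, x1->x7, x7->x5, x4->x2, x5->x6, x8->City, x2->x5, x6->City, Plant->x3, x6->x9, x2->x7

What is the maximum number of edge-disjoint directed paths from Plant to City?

Assign every edge capacity 1; by Menger, the answer equals the max flow.
Path Plant→x6→City (+1); total 1.
Path Plant→x8→City (+1); total 2.
Path Plant→x3→x7→City (+1); total 3.
Path Plant→x4→x2→City (+1); total 4.
No residual Plant→City path; max flow = 4.
Certifying cut of size 4: {Plant→x3, Plant→x4, Plant→x6, Plant→x8}.

4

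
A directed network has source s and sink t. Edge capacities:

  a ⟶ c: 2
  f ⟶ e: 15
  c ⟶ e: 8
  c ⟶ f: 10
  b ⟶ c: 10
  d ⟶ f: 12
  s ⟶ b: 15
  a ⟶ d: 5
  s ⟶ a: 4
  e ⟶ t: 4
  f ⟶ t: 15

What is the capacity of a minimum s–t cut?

14

Augment s→a→c→e→t: bottleneck 2, flow now 2.
Augment s→a→d→f→t: bottleneck 2, flow now 4.
Augment s→b→c→e→t: bottleneck 2, flow now 6.
Augment s→b→c→f→t: bottleneck 8, flow now 14.
No augmenting path remains; maximum flow = 14.
By max-flow min-cut, the minimum cut capacity equals the max flow.
In the residual graph, reachable from s: {s, b}.
Min-cut edges: s→a (4), b→c (10); capacity 4 + 10 = 14.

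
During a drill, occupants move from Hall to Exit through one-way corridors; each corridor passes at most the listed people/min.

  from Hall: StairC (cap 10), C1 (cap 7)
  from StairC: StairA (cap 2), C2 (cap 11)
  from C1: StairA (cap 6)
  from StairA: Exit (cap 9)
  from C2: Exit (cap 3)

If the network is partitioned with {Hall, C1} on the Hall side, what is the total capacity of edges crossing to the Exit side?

16

Edges leaving {Hall, C1}: Hall→StairC (10), C1→StairA (6).
Cut capacity = 10 + 6 = 16.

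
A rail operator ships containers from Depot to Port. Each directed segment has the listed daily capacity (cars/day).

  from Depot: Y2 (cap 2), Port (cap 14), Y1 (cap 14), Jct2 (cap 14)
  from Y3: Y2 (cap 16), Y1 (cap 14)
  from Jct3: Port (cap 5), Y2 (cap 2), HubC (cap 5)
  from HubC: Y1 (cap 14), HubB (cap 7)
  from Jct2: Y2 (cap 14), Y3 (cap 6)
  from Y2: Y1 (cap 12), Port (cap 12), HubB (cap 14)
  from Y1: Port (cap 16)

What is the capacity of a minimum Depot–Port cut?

Augment Depot→Port: bottleneck 14, flow now 14.
Augment Depot→Y2→Port: bottleneck 2, flow now 16.
Augment Depot→Y1→Port: bottleneck 14, flow now 30.
Augment Depot→Jct2→Y2→Port: bottleneck 10, flow now 40.
Augment Depot→Jct2→Y3→Y1→Port: bottleneck 2, flow now 42.
No augmenting path remains; maximum flow = 42.
By max-flow min-cut, the minimum cut capacity equals the max flow.
In the residual graph, reachable from Depot: {Depot, Y3, Jct2, Y2, Y1, HubB}.
Min-cut edges: Depot→Port (14), Y2→Port (12), Y1→Port (16); capacity 14 + 12 + 16 = 42.

42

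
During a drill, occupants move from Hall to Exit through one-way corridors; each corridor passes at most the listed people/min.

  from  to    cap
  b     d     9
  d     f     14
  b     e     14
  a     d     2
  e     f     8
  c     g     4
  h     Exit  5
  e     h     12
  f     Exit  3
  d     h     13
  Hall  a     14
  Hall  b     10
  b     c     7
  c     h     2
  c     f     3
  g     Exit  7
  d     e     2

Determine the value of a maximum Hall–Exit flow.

Augment Hall→a→d→f→Exit: bottleneck 2, flow now 2.
Augment Hall→b→c→f→Exit: bottleneck 1, flow now 3.
Augment Hall→b→c→g→Exit: bottleneck 4, flow now 7.
Augment Hall→b→c→h→Exit: bottleneck 2, flow now 9.
Augment Hall→b→d→h→Exit: bottleneck 3, flow now 12.
No augmenting path remains; maximum flow = 12.
In the residual graph, reachable from Hall: {Hall, a}.
Min-cut edges: Hall→b (10), a→d (2); capacity 10 + 2 = 12.
This cut is saturated, so no flow can exceed 12.

12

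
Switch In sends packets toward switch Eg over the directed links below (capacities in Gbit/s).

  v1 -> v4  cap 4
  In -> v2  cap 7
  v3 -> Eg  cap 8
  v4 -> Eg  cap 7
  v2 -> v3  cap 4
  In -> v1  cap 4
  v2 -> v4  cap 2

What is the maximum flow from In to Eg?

10

Augment In→v1→v4→Eg: bottleneck 4, flow now 4.
Augment In→v2→v3→Eg: bottleneck 4, flow now 8.
Augment In→v2→v4→Eg: bottleneck 2, flow now 10.
No augmenting path remains; maximum flow = 10.
In the residual graph, reachable from In: {In, v2}.
Min-cut edges: In→v1 (4), v2→v3 (4), v2→v4 (2); capacity 4 + 4 + 2 = 10.
This cut is saturated, so no flow can exceed 10.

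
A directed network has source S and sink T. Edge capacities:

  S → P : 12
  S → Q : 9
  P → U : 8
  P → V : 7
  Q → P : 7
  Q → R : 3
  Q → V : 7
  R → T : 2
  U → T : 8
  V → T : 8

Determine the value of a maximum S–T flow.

Augment S→P→U→T: bottleneck 8, flow now 8.
Augment S→P→V→T: bottleneck 4, flow now 12.
Augment S→Q→R→T: bottleneck 2, flow now 14.
Augment S→Q→V→T: bottleneck 4, flow now 18.
No augmenting path remains; maximum flow = 18.
In the residual graph, reachable from S: {S, P, Q, R, V}.
Min-cut edges: P→U (8), R→T (2), V→T (8); capacity 8 + 2 + 8 = 18.
This cut is saturated, so no flow can exceed 18.

18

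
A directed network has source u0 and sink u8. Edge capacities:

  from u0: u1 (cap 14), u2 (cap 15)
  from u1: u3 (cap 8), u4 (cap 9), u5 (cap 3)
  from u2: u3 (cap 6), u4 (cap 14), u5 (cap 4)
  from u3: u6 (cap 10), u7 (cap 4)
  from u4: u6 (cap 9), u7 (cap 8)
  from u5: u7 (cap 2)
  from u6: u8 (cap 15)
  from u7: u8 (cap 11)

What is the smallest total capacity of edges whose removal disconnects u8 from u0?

26

Augment u0→u1→u3→u6→u8: bottleneck 8, flow now 8.
Augment u0→u1→u4→u6→u8: bottleneck 6, flow now 14.
Augment u0→u2→u3→u6→u8: bottleneck 1, flow now 15.
Augment u0→u2→u3→u7→u8: bottleneck 4, flow now 19.
Augment u0→u2→u4→u7→u8: bottleneck 7, flow now 26.
No augmenting path remains; maximum flow = 26.
By max-flow min-cut, the minimum cut capacity equals the max flow.
In the residual graph, reachable from u0: {u0, u1, u2, u3, u4, u5, u6, u7}.
Min-cut edges: u6→u8 (15), u7→u8 (11); capacity 15 + 11 = 26.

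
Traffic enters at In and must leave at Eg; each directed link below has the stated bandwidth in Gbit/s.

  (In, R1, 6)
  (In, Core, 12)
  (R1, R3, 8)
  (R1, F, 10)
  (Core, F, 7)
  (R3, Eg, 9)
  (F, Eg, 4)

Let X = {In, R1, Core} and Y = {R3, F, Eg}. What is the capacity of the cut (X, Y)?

Edges leaving {In, R1, Core}: R1→R3 (8), R1→F (10), Core→F (7).
Cut capacity = 8 + 10 + 7 = 25.

25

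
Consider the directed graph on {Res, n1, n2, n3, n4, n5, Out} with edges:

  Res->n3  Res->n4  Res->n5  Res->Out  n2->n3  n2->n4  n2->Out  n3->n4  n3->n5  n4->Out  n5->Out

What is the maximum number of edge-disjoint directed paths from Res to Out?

3

Assign every edge capacity 1; by Menger, the answer equals the max flow.
Path Res→Out (+1); total 1.
Path Res→n4→Out (+1); total 2.
Path Res→n5→Out (+1); total 3.
No residual Res→Out path; max flow = 3.
Certifying cut of size 3: {Res→Out, n4→Out, n5→Out}.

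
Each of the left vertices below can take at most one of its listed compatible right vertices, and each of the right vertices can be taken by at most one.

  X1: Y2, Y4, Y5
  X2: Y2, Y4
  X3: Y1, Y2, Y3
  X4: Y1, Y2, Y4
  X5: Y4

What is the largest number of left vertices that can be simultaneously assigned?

Unit-capacity flow: source→left, listed edges, right→sink; max matching = max flow.
Augmenting path X1→Y2 (+1); matched 1.
Augmenting path X2→Y4 (+1); matched 2.
Augmenting path X3→Y1 (+1); matched 3.
Augmenting path X4→Y1→X3→Y3 (+1); matched 4.
Augmenting path X5→Y4→X2→Y2→X1→Y5 (+1); matched 5.
No augmenting path remains; maximum matching = 5.
König certificate: {X1, X2, X3, X4, X5} is a vertex cover of size 5 (every listed pair touches it), so no matching can be larger.

5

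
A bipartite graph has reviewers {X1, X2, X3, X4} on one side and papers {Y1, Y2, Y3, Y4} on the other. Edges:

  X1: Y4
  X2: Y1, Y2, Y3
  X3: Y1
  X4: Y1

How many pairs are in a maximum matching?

Unit-capacity flow: source→left, listed edges, right→sink; max matching = max flow.
Augmenting path X1→Y4 (+1); matched 1.
Augmenting path X2→Y1 (+1); matched 2.
Augmenting path X3→Y1→X2→Y2 (+1); matched 3.
No augmenting path remains; maximum matching = 3.
König certificate: {X1, X2, Y1} is a vertex cover of size 3 (every listed pair touches it), so no matching can be larger.

3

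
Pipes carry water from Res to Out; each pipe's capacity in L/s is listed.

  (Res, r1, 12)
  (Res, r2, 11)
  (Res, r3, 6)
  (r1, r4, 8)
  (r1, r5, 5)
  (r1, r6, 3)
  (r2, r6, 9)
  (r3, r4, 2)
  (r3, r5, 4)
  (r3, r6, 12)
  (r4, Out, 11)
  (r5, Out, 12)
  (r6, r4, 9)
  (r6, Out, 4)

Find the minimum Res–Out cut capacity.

24

Augment Res→r1→r4→Out: bottleneck 8, flow now 8.
Augment Res→r1→r5→Out: bottleneck 4, flow now 12.
Augment Res→r2→r6→Out: bottleneck 4, flow now 16.
Augment Res→r3→r4→Out: bottleneck 2, flow now 18.
Augment Res→r3→r5→Out: bottleneck 4, flow now 22.
Augment Res→r2→r6→r4→Out: bottleneck 1, flow now 23.
Augment Res→r2→r6→r4→r1→r5→Out: bottleneck 1, flow now 24. (uses reverse residual edge)
No augmenting path remains; maximum flow = 24.
By max-flow min-cut, the minimum cut capacity equals the max flow.
In the residual graph, reachable from Res: {Res, r1, r2, r3, r4, r6}.
Min-cut edges: r1→r5 (5), r3→r5 (4), r4→Out (11), r6→Out (4); capacity 5 + 4 + 11 + 4 = 24.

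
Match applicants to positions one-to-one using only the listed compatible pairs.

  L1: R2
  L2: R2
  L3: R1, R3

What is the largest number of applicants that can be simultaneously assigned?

2

Unit-capacity flow: source→left, listed edges, right→sink; max matching = max flow.
Augmenting path L1→R2 (+1); matched 1.
Augmenting path L3→R1 (+1); matched 2.
No augmenting path remains; maximum matching = 2.
König certificate: {L3, R2} is a vertex cover of size 2 (every listed pair touches it), so no matching can be larger.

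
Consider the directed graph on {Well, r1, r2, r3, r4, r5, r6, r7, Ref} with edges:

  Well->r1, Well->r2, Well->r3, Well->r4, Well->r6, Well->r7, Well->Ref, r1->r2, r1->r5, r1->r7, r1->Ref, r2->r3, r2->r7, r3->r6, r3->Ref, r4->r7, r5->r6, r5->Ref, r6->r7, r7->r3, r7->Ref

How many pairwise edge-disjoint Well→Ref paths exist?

4

Assign every edge capacity 1; by Menger, the answer equals the max flow.
Path Well→Ref (+1); total 1.
Path Well→r1→Ref (+1); total 2.
Path Well→r3→Ref (+1); total 3.
Path Well→r7→Ref (+1); total 4.
No residual Well→Ref path; max flow = 4.
Certifying cut of size 4: {Well→Ref, Well→r1, r3→Ref, r7→Ref}.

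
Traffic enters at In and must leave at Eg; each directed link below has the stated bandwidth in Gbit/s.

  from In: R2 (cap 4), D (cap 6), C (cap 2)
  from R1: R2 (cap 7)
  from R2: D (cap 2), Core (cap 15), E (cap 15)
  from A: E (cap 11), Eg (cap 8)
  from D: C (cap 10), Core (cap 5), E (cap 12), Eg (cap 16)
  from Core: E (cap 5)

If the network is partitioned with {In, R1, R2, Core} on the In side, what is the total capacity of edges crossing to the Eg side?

Edges leaving {In, R1, R2, Core}: In→D (6), In→C (2), R2→D (2), R2→E (15), Core→E (5).
Cut capacity = 6 + 2 + 2 + 15 + 5 = 30.

30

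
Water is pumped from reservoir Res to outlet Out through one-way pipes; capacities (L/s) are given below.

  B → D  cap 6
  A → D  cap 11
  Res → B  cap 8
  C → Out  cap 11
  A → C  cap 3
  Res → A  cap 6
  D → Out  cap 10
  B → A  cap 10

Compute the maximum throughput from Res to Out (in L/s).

13

Augment Res→A→C→Out: bottleneck 3, flow now 3.
Augment Res→A→D→Out: bottleneck 3, flow now 6.
Augment Res→B→D→Out: bottleneck 6, flow now 12.
Augment Res→B→A→D→Out: bottleneck 1, flow now 13.
No augmenting path remains; maximum flow = 13.
In the residual graph, reachable from Res: {Res, A, B, D}.
Min-cut edges: A→C (3), D→Out (10); capacity 3 + 10 = 13.
This cut is saturated, so no flow can exceed 13.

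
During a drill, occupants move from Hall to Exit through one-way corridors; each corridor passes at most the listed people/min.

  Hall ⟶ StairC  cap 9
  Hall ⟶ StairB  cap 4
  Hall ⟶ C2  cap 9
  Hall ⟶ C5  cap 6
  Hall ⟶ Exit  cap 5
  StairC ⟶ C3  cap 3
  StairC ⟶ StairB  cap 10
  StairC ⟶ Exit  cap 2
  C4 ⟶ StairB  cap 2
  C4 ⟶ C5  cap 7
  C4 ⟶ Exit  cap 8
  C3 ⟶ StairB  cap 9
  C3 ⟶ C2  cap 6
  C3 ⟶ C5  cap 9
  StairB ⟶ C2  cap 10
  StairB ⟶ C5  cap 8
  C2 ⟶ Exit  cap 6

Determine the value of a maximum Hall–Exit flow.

Augment Hall→Exit: bottleneck 5, flow now 5.
Augment Hall→StairC→Exit: bottleneck 2, flow now 7.
Augment Hall→C2→Exit: bottleneck 6, flow now 13.
No augmenting path remains; maximum flow = 13.
In the residual graph, reachable from Hall: {Hall, StairC, C3, StairB, C2, C5}.
Min-cut edges: Hall→Exit (5), StairC→Exit (2), C2→Exit (6); capacity 5 + 2 + 6 = 13.
This cut is saturated, so no flow can exceed 13.

13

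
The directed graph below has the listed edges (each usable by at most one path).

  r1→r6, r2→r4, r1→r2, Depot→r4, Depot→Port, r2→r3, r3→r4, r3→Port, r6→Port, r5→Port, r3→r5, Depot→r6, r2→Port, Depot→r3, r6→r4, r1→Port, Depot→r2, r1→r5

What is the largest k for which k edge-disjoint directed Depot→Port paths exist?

4

Assign every edge capacity 1; by Menger, the answer equals the max flow.
Path Depot→Port (+1); total 1.
Path Depot→r2→Port (+1); total 2.
Path Depot→r3→Port (+1); total 3.
Path Depot→r6→Port (+1); total 4.
No residual Depot→Port path; max flow = 4.
Certifying cut of size 4: {Depot→Port, Depot→r2, Depot→r3, Depot→r6}.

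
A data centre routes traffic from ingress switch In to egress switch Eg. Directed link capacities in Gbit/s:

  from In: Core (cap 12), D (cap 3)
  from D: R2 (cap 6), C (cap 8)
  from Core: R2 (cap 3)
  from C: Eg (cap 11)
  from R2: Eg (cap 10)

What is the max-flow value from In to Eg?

Augment In→D→C→Eg: bottleneck 3, flow now 3.
Augment In→Core→R2→Eg: bottleneck 3, flow now 6.
No augmenting path remains; maximum flow = 6.
In the residual graph, reachable from In: {In, Core}.
Min-cut edges: In→D (3), Core→R2 (3); capacity 3 + 3 = 6.
This cut is saturated, so no flow can exceed 6.

6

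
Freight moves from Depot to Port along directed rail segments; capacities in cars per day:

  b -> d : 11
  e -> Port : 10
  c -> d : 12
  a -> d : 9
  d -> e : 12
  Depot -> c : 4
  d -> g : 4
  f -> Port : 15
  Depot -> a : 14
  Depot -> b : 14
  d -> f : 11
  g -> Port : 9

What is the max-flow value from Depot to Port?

24

Augment Depot→a→d→e→Port: bottleneck 9, flow now 9.
Augment Depot→b→d→e→Port: bottleneck 1, flow now 10.
Augment Depot→b→d→f→Port: bottleneck 10, flow now 20.
Augment Depot→c→d→f→Port: bottleneck 1, flow now 21.
Augment Depot→c→d→g→Port: bottleneck 3, flow now 24.
No augmenting path remains; maximum flow = 24.
In the residual graph, reachable from Depot: {Depot, a, b}.
Min-cut edges: Depot→c (4), a→d (9), b→d (11); capacity 4 + 9 + 11 = 24.
This cut is saturated, so no flow can exceed 24.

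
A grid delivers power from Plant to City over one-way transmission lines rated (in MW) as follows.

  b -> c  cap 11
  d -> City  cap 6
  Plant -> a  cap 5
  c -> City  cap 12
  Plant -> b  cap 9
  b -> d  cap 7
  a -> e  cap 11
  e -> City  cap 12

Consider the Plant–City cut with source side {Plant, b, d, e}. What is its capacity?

34

Edges leaving {Plant, b, d, e}: Plant→a (5), b→c (11), d→City (6), e→City (12).
Cut capacity = 5 + 11 + 6 + 12 = 34.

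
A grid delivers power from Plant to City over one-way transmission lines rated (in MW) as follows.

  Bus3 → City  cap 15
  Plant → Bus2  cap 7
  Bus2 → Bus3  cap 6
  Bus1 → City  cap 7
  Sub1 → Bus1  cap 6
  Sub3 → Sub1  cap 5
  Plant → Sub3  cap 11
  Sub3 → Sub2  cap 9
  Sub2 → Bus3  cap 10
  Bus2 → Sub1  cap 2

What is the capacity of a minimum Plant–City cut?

Augment Plant→Bus2→Bus3→City: bottleneck 6, flow now 6.
Augment Plant→Bus2→Sub1→Bus1→City: bottleneck 1, flow now 7.
Augment Plant→Sub3→Sub2→Bus3→City: bottleneck 9, flow now 16.
Augment Plant→Sub3→Sub1→Bus1→City: bottleneck 2, flow now 18.
No augmenting path remains; maximum flow = 18.
By max-flow min-cut, the minimum cut capacity equals the max flow.
In the residual graph, reachable from Plant: {Plant}.
Min-cut edges: Plant→Bus2 (7), Plant→Sub3 (11); capacity 7 + 11 = 18.

18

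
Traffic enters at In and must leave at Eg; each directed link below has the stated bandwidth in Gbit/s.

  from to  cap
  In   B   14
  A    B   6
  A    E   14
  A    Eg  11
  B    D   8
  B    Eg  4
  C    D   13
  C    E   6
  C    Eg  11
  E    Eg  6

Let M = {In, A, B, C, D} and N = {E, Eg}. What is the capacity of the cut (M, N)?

46

Edges leaving {In, A, B, C, D}: A→E (14), A→Eg (11), B→Eg (4), C→E (6), C→Eg (11).
Cut capacity = 14 + 11 + 4 + 6 + 11 = 46.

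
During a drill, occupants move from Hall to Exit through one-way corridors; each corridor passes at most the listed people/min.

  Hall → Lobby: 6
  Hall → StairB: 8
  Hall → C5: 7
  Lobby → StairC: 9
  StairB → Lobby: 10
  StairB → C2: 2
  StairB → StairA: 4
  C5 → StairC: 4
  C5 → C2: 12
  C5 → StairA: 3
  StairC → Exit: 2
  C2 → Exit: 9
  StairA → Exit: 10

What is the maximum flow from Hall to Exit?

Augment Hall→Lobby→StairC→Exit: bottleneck 2, flow now 2.
Augment Hall→StairB→C2→Exit: bottleneck 2, flow now 4.
Augment Hall→StairB→StairA→Exit: bottleneck 4, flow now 8.
Augment Hall→C5→C2→Exit: bottleneck 7, flow now 15.
No augmenting path remains; maximum flow = 15.
In the residual graph, reachable from Hall: {Hall, Lobby, StairB, StairC}.
Min-cut edges: Hall→C5 (7), StairB→C2 (2), StairB→StairA (4), StairC→Exit (2); capacity 7 + 2 + 4 + 2 = 15.
This cut is saturated, so no flow can exceed 15.

15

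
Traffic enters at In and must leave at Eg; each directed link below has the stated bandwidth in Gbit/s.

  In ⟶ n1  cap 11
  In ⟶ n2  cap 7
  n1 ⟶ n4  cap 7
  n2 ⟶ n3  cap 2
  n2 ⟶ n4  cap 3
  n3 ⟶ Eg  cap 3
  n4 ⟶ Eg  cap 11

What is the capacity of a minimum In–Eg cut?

Augment In→n1→n4→Eg: bottleneck 7, flow now 7.
Augment In→n2→n3→Eg: bottleneck 2, flow now 9.
Augment In→n2→n4→Eg: bottleneck 3, flow now 12.
No augmenting path remains; maximum flow = 12.
By max-flow min-cut, the minimum cut capacity equals the max flow.
In the residual graph, reachable from In: {In, n1, n2}.
Min-cut edges: n1→n4 (7), n2→n3 (2), n2→n4 (3); capacity 7 + 2 + 3 = 12.

12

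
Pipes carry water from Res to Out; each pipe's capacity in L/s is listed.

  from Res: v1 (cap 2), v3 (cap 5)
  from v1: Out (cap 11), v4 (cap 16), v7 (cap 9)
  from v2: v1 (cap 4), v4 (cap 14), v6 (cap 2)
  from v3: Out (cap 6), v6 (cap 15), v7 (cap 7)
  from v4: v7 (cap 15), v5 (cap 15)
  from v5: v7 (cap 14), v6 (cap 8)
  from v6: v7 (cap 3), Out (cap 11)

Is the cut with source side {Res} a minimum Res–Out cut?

Yes — it is a minimum cut (capacity 7).

Given cut capacity: 2 + 5 = 7.
Augment Res→v1→Out: bottleneck 2, flow now 2.
Augment Res→v3→Out: bottleneck 5, flow now 7.
No augmenting path remains; maximum flow = 7.
Cut capacity 7 equals the max flow, so it is a minimum cut.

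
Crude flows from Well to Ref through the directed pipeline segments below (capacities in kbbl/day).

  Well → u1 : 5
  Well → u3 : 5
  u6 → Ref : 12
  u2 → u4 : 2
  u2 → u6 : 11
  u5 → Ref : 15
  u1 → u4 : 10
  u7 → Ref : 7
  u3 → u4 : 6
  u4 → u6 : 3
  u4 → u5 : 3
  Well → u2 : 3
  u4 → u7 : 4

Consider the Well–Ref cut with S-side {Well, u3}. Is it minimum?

Given cut capacity: 5 + 3 + 6 = 14.
Augment Well→u2→u6→Ref: bottleneck 3, flow now 3.
Augment Well→u1→u4→u5→Ref: bottleneck 3, flow now 6.
Augment Well→u1→u4→u6→Ref: bottleneck 2, flow now 8.
Augment Well→u3→u4→u6→Ref: bottleneck 1, flow now 9.
Augment Well→u3→u4→u7→Ref: bottleneck 4, flow now 13.
No augmenting path remains; maximum flow = 13.
In the residual graph, reachable from Well: {Well}.
Min-cut edges: Well→u1 (5), Well→u2 (3), Well→u3 (5); capacity 5 + 3 + 5 = 13.
Cut capacity 14 exceeds the max flow 13, so it is not minimum.

No — its capacity is 14, but the minimum cut has capacity 13.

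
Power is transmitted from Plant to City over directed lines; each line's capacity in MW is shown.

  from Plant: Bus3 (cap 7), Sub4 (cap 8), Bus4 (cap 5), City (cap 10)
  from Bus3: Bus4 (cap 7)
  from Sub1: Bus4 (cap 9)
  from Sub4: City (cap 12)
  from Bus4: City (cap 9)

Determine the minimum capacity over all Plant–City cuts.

27

Augment Plant→City: bottleneck 10, flow now 10.
Augment Plant→Sub4→City: bottleneck 8, flow now 18.
Augment Plant→Bus4→City: bottleneck 5, flow now 23.
Augment Plant→Bus3→Bus4→City: bottleneck 4, flow now 27.
No augmenting path remains; maximum flow = 27.
By max-flow min-cut, the minimum cut capacity equals the max flow.
In the residual graph, reachable from Plant: {Plant, Bus3, Bus4}.
Min-cut edges: Plant→Sub4 (8), Plant→City (10), Bus4→City (9); capacity 8 + 10 + 9 = 27.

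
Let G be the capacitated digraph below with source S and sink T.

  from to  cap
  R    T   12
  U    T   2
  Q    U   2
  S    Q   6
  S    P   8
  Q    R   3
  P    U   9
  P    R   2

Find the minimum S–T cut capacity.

7

Augment S→P→R→T: bottleneck 2, flow now 2.
Augment S→P→U→T: bottleneck 2, flow now 4.
Augment S→Q→R→T: bottleneck 3, flow now 7.
No augmenting path remains; maximum flow = 7.
By max-flow min-cut, the minimum cut capacity equals the max flow.
In the residual graph, reachable from S: {S, P, Q, U}.
Min-cut edges: P→R (2), Q→R (3), U→T (2); capacity 2 + 3 + 2 = 7.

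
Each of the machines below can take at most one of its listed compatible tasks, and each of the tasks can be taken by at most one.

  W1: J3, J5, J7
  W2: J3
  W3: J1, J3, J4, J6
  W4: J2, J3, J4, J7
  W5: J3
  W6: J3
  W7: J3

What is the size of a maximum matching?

4

Unit-capacity flow: source→left, listed edges, right→sink; max matching = max flow.
Augmenting path W1→J3 (+1); matched 1.
Augmenting path W3→J1 (+1); matched 2.
Augmenting path W4→J2 (+1); matched 3.
Augmenting path W2→J3→W1→J5 (+1); matched 4.
No augmenting path remains; maximum matching = 4.
König certificate: {W1, W3, W4, J3} is a vertex cover of size 4 (every listed pair touches it), so no matching can be larger.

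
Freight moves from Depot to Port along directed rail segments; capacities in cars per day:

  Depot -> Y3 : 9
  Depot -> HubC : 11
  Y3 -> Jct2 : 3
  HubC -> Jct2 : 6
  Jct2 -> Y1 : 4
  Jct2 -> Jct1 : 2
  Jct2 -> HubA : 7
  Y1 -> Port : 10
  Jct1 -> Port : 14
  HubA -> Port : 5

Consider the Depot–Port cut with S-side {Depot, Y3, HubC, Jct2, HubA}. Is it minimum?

No — its capacity is 11, but the minimum cut has capacity 9.

Given cut capacity: 4 + 2 + 5 = 11.
Augment Depot→Y3→Jct2→Y1→Port: bottleneck 3, flow now 3.
Augment Depot→HubC→Jct2→Y1→Port: bottleneck 1, flow now 4.
Augment Depot→HubC→Jct2→Jct1→Port: bottleneck 2, flow now 6.
Augment Depot→HubC→Jct2→HubA→Port: bottleneck 3, flow now 9.
No augmenting path remains; maximum flow = 9.
In the residual graph, reachable from Depot: {Depot, Y3, HubC}.
Min-cut edges: Y3→Jct2 (3), HubC→Jct2 (6); capacity 3 + 6 = 9.
Cut capacity 11 exceeds the max flow 9, so it is not minimum.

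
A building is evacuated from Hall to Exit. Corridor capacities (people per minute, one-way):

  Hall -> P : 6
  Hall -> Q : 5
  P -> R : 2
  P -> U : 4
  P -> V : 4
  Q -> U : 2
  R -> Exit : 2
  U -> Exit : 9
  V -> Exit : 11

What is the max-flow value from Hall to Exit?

Augment Hall→P→R→Exit: bottleneck 2, flow now 2.
Augment Hall→P→U→Exit: bottleneck 4, flow now 6.
Augment Hall→Q→U→Exit: bottleneck 2, flow now 8.
No augmenting path remains; maximum flow = 8.
In the residual graph, reachable from Hall: {Hall, Q}.
Min-cut edges: Hall→P (6), Q→U (2); capacity 6 + 2 = 8.
This cut is saturated, so no flow can exceed 8.

8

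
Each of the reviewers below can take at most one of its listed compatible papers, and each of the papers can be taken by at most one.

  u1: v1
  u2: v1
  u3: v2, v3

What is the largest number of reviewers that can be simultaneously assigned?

Unit-capacity flow: source→left, listed edges, right→sink; max matching = max flow.
Augmenting path u1→v1 (+1); matched 1.
Augmenting path u3→v2 (+1); matched 2.
No augmenting path remains; maximum matching = 2.
König certificate: {u3, v1} is a vertex cover of size 2 (every listed pair touches it), so no matching can be larger.

2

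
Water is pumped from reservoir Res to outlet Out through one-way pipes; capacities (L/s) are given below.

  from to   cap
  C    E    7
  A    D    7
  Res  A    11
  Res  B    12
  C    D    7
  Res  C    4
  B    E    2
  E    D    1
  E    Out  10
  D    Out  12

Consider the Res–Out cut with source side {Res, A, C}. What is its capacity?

Edges leaving {Res, A, C}: Res→B (12), A→D (7), C→D (7), C→E (7).
Cut capacity = 12 + 7 + 7 + 7 = 33.

33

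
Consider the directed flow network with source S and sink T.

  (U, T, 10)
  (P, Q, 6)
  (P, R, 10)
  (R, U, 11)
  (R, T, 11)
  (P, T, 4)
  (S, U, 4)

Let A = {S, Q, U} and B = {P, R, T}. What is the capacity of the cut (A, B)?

Edges leaving {S, Q, U}: U→T (10).
Cut capacity = 10 = 10.

10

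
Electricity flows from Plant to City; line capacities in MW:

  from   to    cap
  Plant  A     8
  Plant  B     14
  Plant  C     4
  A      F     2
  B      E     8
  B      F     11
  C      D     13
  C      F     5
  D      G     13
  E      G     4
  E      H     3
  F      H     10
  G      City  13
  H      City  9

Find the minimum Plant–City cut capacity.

17

Augment Plant→A→F→H→City: bottleneck 2, flow now 2.
Augment Plant→B→E→G→City: bottleneck 4, flow now 6.
Augment Plant→B→E→H→City: bottleneck 3, flow now 9.
Augment Plant→B→F→H→City: bottleneck 4, flow now 13.
Augment Plant→C→D→G→City: bottleneck 4, flow now 17.
No augmenting path remains; maximum flow = 17.
By max-flow min-cut, the minimum cut capacity equals the max flow.
In the residual graph, reachable from Plant: {Plant, A, B, E, F, H}.
Min-cut edges: Plant→C (4), E→G (4), H→City (9); capacity 4 + 4 + 9 = 17.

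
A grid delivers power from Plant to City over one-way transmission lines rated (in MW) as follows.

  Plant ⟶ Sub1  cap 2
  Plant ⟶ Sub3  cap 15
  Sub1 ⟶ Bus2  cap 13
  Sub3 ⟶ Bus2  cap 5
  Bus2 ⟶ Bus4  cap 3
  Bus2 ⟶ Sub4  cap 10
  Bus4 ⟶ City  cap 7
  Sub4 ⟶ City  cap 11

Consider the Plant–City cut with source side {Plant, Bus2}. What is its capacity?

30

Edges leaving {Plant, Bus2}: Plant→Sub1 (2), Plant→Sub3 (15), Bus2→Bus4 (3), Bus2→Sub4 (10).
Cut capacity = 2 + 15 + 3 + 10 = 30.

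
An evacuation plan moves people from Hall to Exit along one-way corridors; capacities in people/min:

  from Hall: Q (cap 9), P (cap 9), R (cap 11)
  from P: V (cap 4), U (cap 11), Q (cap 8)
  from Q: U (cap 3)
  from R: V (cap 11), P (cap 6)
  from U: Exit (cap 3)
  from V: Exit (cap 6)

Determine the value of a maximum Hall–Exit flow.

9

Augment Hall→P→U→Exit: bottleneck 3, flow now 3.
Augment Hall→P→V→Exit: bottleneck 4, flow now 7.
Augment Hall→R→V→Exit: bottleneck 2, flow now 9.
No augmenting path remains; maximum flow = 9.
In the residual graph, reachable from Hall: {Hall, P, Q, R, U, V}.
Min-cut edges: U→Exit (3), V→Exit (6); capacity 3 + 6 = 9.
This cut is saturated, so no flow can exceed 9.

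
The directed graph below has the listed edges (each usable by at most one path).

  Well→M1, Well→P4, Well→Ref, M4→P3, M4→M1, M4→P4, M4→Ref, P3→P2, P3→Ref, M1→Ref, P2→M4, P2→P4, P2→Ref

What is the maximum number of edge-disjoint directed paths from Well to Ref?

Assign every edge capacity 1; by Menger, the answer equals the max flow.
Path Well→Ref (+1); total 1.
Path Well→M1→Ref (+1); total 2.
No residual Well→Ref path; max flow = 2.
Certifying cut of size 2: {Well→M1, Well→Ref}.

2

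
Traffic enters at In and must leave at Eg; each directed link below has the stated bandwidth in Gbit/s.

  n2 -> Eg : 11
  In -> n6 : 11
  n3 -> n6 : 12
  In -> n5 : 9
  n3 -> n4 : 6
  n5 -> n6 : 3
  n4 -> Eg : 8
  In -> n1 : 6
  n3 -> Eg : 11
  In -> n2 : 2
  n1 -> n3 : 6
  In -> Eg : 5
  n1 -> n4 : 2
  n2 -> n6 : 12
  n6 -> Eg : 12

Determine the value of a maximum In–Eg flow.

Augment In→Eg: bottleneck 5, flow now 5.
Augment In→n2→Eg: bottleneck 2, flow now 7.
Augment In→n6→Eg: bottleneck 11, flow now 18.
Augment In→n1→n3→Eg: bottleneck 6, flow now 24.
Augment In→n5→n6→Eg: bottleneck 1, flow now 25.
No augmenting path remains; maximum flow = 25.
In the residual graph, reachable from In: {In, n5, n6}.
Min-cut edges: In→n1 (6), In→n2 (2), In→Eg (5), n6→Eg (12); capacity 6 + 2 + 5 + 12 = 25.
This cut is saturated, so no flow can exceed 25.

25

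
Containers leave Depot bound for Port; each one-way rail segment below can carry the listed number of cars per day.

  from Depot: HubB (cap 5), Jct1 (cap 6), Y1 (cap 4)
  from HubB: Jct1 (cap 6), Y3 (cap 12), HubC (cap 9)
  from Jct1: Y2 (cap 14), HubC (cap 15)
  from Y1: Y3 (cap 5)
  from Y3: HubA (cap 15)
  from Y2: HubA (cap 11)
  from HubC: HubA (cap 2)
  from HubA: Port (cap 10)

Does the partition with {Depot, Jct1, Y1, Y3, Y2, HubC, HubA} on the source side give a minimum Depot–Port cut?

Given cut capacity: 5 + 10 = 15.
Augment Depot→HubB→Y3→HubA→Port: bottleneck 5, flow now 5.
Augment Depot→Jct1→Y2→HubA→Port: bottleneck 5, flow now 10.
No augmenting path remains; maximum flow = 10.
In the residual graph, reachable from Depot: {Depot, HubB, Jct1, Y1, Y3, Y2, HubC, HubA}.
Min-cut edges: HubA→Port (10); capacity 10 = 10.
Cut capacity 15 exceeds the max flow 10, so it is not minimum.

No — its capacity is 15, but the minimum cut has capacity 10.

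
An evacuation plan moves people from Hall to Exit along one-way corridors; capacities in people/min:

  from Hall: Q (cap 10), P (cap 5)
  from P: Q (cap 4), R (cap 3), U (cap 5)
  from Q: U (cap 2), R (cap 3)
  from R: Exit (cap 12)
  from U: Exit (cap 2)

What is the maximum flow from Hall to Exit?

8

Augment Hall→P→R→Exit: bottleneck 3, flow now 3.
Augment Hall→P→U→Exit: bottleneck 2, flow now 5.
Augment Hall→Q→R→Exit: bottleneck 3, flow now 8.
No augmenting path remains; maximum flow = 8.
In the residual graph, reachable from Hall: {Hall, P, Q, U}.
Min-cut edges: P→R (3), Q→R (3), U→Exit (2); capacity 3 + 3 + 2 = 8.
This cut is saturated, so no flow can exceed 8.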